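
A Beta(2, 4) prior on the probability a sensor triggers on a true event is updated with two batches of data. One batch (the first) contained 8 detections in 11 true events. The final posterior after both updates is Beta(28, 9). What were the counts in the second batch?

Because Beta–binomial updating is additive in the counts, the combined data contributed (α_post−α_prior, β_post−β_prior) successes and failures.
Total across both batches: 28−2=26 detections, 9−4=5 misses.
Subtract the first batch: 26−8=18 detections and 5−3=2 misses.

18 detections and 2 misses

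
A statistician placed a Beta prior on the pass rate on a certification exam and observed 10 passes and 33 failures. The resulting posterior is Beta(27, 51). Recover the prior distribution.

Beta(17, 18)

A Beta(α, β) prior with s successes and f failures in binomial data gives a Beta(α+s, β+f) posterior.
So α = 27 − 10 = 17 and β = 51 − 33 = 18.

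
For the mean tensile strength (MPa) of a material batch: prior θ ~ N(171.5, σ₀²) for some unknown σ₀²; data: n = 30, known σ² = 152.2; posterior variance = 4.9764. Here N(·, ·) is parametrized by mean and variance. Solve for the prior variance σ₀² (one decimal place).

σ₀² = 260.5

Posterior precision equals prior precision plus data precision: 1/σ_n² = 1/σ₀² + n/σ².
So 1/σ₀² = 1/4.9764 − 30/152.2 = 0.200948 − 0.197109 = 0.003839.
Hence σ₀² = 1/0.003839 ≈ 260.5.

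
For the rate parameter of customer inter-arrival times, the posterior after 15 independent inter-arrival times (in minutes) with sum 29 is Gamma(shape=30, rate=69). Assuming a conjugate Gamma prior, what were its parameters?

Gamma–exponential conjugacy: posterior shape = α + n, posterior rate = β + Σtᵢ.
So α = 30 − 15 = 15 and β = 69 − 29 = 40.

Gamma(shape=15, rate=40)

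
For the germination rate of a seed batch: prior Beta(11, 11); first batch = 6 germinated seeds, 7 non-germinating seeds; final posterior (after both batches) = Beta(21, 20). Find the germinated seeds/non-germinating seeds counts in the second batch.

4 germinated seeds and 2 non-germinating seeds

Sequential conjugate updates are equivalent to a single update on the pooled data, so total successes = posterior α − prior α and total failures = posterior β − prior β.
Total across both batches: 21−11=10 germinated seeds, 20−11=9 non-germinating seeds.
Subtract the first batch: 10−6=4 germinated seeds and 9−7=2 non-germinating seeds.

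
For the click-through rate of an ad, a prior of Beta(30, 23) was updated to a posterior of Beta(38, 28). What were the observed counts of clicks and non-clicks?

A Beta(α, β) prior with s successes and f failures in binomial data gives a Beta(α+s, β+f) posterior.
Match parameters: s=38−30=8, f=28−23=5.

8 clicks and 5 non-clicks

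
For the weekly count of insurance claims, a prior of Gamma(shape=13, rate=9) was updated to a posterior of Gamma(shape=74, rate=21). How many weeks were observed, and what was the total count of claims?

A Gamma(α, β) prior (rate parametrization) on a Poisson rate with n observations summing to S gives posterior Gamma(α+S, β+n).
Matching: Σxᵢ = 74 − 13 = 61 and n = 21 − 9 = 12.

n = 12 weeks with total 61 claims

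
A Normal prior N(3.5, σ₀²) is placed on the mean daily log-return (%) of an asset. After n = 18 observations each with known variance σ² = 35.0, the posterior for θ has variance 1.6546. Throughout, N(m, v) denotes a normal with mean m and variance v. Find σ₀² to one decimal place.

Posterior precision equals prior precision plus data precision: 1/σ_n² = 1/σ₀² + n/σ².
So 1/σ₀² = 1/1.6546 − 18/35.0 = 0.604376 − 0.514286 = 0.090090.
Hence σ₀² = 1/0.090090 ≈ 11.1.

σ₀² = 11.1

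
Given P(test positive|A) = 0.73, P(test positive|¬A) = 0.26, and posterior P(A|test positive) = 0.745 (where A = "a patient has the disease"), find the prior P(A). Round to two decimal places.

Bayes' rule in odds form gives O(A|E) = O(A)·[P(E|A)/P(E|¬A)], hence O(A) = O(A|E)/LR.
Posterior odds = 0.745/(1−0.745) = 2.9216. LR = 0.73/0.26 = 2.8077.
Prior odds = 2.9216/2.8077 = 1.0406, so P(A) = 1.0406/(1+1.0406) ≈ 0.51.

P(A) = 0.51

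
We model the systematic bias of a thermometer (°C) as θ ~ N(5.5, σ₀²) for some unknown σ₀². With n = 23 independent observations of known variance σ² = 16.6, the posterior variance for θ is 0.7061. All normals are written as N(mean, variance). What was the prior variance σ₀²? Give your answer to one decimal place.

σ₀² = 32.6

For the Normal–Normal model with known σ², precisions add: τ_n = τ₀ + n/σ².
So 1/σ₀² = 1/0.7061 − 23/16.6 = 1.416230 − 1.385542 = 0.030688.
Hence σ₀² = 1/0.030688 ≈ 32.6.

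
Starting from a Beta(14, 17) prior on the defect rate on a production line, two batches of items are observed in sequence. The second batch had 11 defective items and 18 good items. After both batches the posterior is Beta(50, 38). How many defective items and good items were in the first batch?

25 defective items and 3 good items

Sequential conjugate updates are equivalent to a single update on the pooled data, so total successes = posterior α − prior α and total failures = posterior β − prior β.
Total across both batches: 50−14=36 defective items, 38−17=21 good items.
Subtract the second batch: 36−11=25 defective items and 21−18=3 good items.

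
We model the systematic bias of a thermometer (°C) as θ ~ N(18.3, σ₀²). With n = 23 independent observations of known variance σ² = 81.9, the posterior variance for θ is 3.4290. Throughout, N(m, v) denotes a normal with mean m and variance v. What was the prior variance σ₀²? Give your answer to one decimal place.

Posterior precision equals prior precision plus data precision: 1/σ_n² = 1/σ₀² + n/σ².
So 1/σ₀² = 1/3.4290 − 23/81.9 = 0.291630 − 0.280830 = 0.010800.
Hence σ₀² = 1/0.010800 ≈ 92.6.

σ₀² = 92.6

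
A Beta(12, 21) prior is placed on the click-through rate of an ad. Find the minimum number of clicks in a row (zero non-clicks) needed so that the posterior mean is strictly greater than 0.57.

After k clicks and 0 non-clicks the posterior is Beta(12+k, 21), with mean (12+k)/(12+21+k).
Set (12+k)/(33+k) > 0.57 and solve: k > (0.57·33 − 12)/(1 − 0.57) = 15.837.
The smallest integer exceeding 15.837 is 16.

k = 16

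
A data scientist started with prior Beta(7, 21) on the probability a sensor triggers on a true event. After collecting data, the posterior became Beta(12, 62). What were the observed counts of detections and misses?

5 detections and 41 misses

Under Beta–binomial conjugacy the posterior parameters are (a+s, b+f).
So s = 12 − 7 = 5 and f = 62 − 21 = 41.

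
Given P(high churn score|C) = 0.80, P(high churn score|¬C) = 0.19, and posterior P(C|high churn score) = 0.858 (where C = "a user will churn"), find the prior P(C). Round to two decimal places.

Bayes' rule in odds form gives O(C|E) = O(C)·[P(E|C)/P(E|¬C)], hence O(C) = O(C|E)/LR.
Posterior odds = 0.858/(1−0.858) = 6.0423. LR = 0.80/0.19 = 4.2105.
Prior odds = 6.0423/4.2105 = 1.4351, so P(C) = 1.4351/(1+1.4351) ≈ 0.59.

P(C) = 0.59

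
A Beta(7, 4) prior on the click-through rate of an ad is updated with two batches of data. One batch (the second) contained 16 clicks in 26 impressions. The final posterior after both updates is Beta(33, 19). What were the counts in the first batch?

10 clicks and 5 non-clicks

Sequential conjugate updates are equivalent to a single update on the pooled data, so total successes = posterior α − prior α and total failures = posterior β − prior β.
Total across both batches: 33−7=26 clicks, 19−4=15 non-clicks.
Subtract the second batch: 26−16=10 clicks and 15−10=5 non-clicks.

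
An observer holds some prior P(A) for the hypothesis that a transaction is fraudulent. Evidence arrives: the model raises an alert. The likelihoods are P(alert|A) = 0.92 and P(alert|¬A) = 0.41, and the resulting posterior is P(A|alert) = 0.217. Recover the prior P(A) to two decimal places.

P(A) = 0.11

Bayes' rule in odds form gives O(A|E) = O(A)·[P(E|A)/P(E|¬A)], hence O(A) = O(A|E)/LR.
Posterior odds = 0.217/(1−0.217) = 0.2771. LR = 0.92/0.41 = 2.2439.
Prior odds = 0.2771/2.2439 = 0.1235, so P(A) = 0.1235/(1+0.1235) ≈ 0.11.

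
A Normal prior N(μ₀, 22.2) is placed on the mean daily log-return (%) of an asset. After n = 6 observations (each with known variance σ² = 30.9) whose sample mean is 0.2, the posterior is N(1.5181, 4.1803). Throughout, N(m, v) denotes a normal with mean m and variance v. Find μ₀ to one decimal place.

μ₀ = 7.2

The posterior mean is a precision-weighted average: μ_n = (τ₀μ₀ + τ_data·x̄)/(τ₀+τ_data), with τ₀=1/σ₀² and τ_data=n/σ².
Here τ₀ = 1/22.2 = 0.045045 and τ_data = 6/30.9 = 0.194175, so τ_n = 0.239220.
Rearranging for μ₀: μ₀ = (μ_n·τ_n − τ_data·x̄)/τ₀ = (1.5181·0.239220 − 0.194175·0.2) / 0.045045 = 0.324325/0.045045 ≈ 7.2.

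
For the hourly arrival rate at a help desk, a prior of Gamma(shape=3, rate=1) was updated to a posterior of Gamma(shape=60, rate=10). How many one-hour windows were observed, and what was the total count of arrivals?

n = 9 one-hour windows with total 57 arrivals

Gamma–Poisson conjugacy: posterior shape = α + Σxᵢ, posterior rate = β + n.
Matching: Σxᵢ = 60 − 3 = 57 and n = 10 − 1 = 9.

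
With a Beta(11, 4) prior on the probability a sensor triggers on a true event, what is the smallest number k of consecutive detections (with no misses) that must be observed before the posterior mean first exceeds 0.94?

After k detections and 0 misses the posterior is Beta(11+k, 4), with mean (11+k)/(11+4+k).
Set (11+k)/(15+k) > 0.94 and solve: k > (0.94·15 − 11)/(1 − 0.94) = 51.667.
The smallest integer exceeding 51.667 is 52.

k = 52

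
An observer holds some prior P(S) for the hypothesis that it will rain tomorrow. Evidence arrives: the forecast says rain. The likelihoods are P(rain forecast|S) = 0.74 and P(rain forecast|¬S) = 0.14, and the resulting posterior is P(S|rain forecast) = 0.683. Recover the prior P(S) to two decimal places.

P(S) = 0.29

In odds form, posterior odds = prior odds × likelihood ratio, so prior odds = posterior odds ÷ LR.
Posterior odds = 0.683/(1−0.683) = 2.1546. LR = 0.74/0.14 = 5.2857.
Prior odds = 2.1546/5.2857 = 0.4076, so P(S) = 0.4076/(1+0.4076) ≈ 0.29.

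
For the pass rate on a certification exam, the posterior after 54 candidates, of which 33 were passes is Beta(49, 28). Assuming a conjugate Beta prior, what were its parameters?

Under Beta–binomial conjugacy the posterior parameters are (a+s, b+f).
So a = 49 − 33 = 16 and b = 28 − 21 = 7.

Beta(16, 7)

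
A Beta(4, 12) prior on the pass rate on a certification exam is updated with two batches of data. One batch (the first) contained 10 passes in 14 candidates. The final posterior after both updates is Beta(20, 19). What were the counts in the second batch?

6 passes and 3 failures

Because Beta–binomial updating is additive in the counts, the combined data contributed (α_post−α_prior, β_post−β_prior) successes and failures.
Total across both batches: 20−4=16 passes, 19−12=7 failures.
Subtract the first batch: 16−10=6 passes and 7−4=3 failures.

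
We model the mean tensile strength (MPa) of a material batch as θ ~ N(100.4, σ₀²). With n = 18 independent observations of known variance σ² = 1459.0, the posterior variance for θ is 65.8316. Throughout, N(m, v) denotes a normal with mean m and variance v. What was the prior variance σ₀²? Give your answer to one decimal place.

Posterior precision equals prior precision plus data precision: 1/σ_n² = 1/σ₀² + n/σ².
So 1/σ₀² = 1/65.8316 − 18/1459.0 = 0.015190 − 0.012337 = 0.002853.
Hence σ₀² = 1/0.002853 ≈ 350.5.

σ₀² = 350.5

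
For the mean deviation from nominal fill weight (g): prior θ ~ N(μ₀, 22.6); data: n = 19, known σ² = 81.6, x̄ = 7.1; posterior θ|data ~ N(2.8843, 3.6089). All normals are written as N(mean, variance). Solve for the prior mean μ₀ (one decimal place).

μ₀ = -19.3

With known observation variance, the Normal–Normal posterior has precision τ_n = τ₀ + n/σ² and mean μ_n = (τ₀μ₀ + (n/σ²)x̄)/τ_n.
Here τ₀ = 1/22.6 = 0.044248 and τ_data = 19/81.6 = 0.232843, so τ_n = 0.277091.
Rearranging for μ₀: μ₀ = (μ_n·τ_n − τ_data·x̄)/τ₀ = (2.8843·0.277091 − 0.232843·7.1) / 0.044248 = -0.853972/0.044248 ≈ -19.3.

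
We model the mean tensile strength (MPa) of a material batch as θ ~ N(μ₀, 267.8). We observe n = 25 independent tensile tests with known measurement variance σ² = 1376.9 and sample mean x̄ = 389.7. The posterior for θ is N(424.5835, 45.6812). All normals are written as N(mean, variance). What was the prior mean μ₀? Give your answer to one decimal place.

With known observation variance, the Normal–Normal posterior has precision τ_n = τ₀ + n/σ² and mean μ_n = (τ₀μ₀ + (n/σ²)x̄)/τ_n.
Here τ₀ = 1/267.8 = 0.003734 and τ_data = 25/1376.9 = 0.018157, so τ_n = 0.021891.
Rearranging for μ₀: μ₀ = (μ_n·τ_n − τ_data·x̄)/τ₀ = (424.5835·0.021891 − 0.018157·389.7) / 0.003734 = 2.218774/0.003734 ≈ 594.2.

μ₀ = 594.2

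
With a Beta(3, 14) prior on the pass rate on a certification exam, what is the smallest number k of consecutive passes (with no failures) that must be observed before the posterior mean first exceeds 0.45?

After k passes and 0 failures the posterior is Beta(3+k, 14), with mean (3+k)/(3+14+k).
Set (3+k)/(17+k) > 0.45 and solve: k > (0.45·17 − 3)/(1 − 0.45) = 8.455.
The smallest integer exceeding 8.455 is 9, and checking k=9: (12)/(26) = 0.4615 > 0.45.

k = 9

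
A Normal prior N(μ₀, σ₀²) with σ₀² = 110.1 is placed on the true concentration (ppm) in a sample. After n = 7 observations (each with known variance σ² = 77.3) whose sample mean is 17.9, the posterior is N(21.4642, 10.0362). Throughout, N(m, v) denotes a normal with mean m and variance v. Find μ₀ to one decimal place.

μ₀ = 57.0

The posterior mean is a precision-weighted average: μ_n = (τ₀μ₀ + τ_data·x̄)/(τ₀+τ_data), with τ₀=1/σ₀² and τ_data=n/σ².
Here τ₀ = 1/110.1 = 0.009083 and τ_data = 7/77.3 = 0.090556, so τ_n = 0.099639.
Rearranging for μ₀: μ₀ = (μ_n·τ_n − τ_data·x̄)/τ₀ = (21.4642·0.099639 − 0.090556·17.9) / 0.009083 = 0.517719/0.009083 ≈ 57.0.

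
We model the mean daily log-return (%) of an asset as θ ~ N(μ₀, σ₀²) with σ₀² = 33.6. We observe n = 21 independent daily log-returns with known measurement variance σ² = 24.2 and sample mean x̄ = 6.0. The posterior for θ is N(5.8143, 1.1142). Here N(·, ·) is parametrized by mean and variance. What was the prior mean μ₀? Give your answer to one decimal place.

With known observation variance, the Normal–Normal posterior has precision τ_n = τ₀ + n/σ² and mean μ_n = (τ₀μ₀ + (n/σ²)x̄)/τ_n.
Here τ₀ = 1/33.6 = 0.029762 and τ_data = 21/24.2 = 0.867769, so τ_n = 0.897531.
Rearranging for μ₀: μ₀ = (μ_n·τ_n − τ_data·x̄)/τ₀ = (5.8143·0.897531 − 0.867769·6.0) / 0.029762 = 0.011900/0.029762 ≈ 0.4.

μ₀ = 0.4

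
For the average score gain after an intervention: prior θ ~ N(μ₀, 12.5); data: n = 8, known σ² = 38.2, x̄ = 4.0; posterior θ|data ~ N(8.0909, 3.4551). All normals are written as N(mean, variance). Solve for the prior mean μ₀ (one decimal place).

μ₀ = 18.8

With known observation variance, the Normal–Normal posterior has precision τ_n = τ₀ + n/σ² and mean μ_n = (τ₀μ₀ + (n/σ²)x̄)/τ_n.
Here τ₀ = 1/12.5 = 0.080000 and τ_data = 8/38.2 = 0.209424, so τ_n = 0.289424.
Rearranging for μ₀: μ₀ = (μ_n·τ_n − τ_data·x̄)/τ₀ = (8.0909·0.289424 − 0.209424·4.0) / 0.080000 = 1.504005/0.080000 ≈ 18.8.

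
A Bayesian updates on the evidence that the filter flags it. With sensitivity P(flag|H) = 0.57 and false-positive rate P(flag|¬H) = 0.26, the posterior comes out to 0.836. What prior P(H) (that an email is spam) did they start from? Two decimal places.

In odds form, posterior odds = prior odds × likelihood ratio, so prior odds = posterior odds ÷ LR.
Posterior odds = 0.836/(1−0.836) = 5.0976. LR = 0.57/0.26 = 2.1923.
Prior odds = 5.0976/2.1923 = 2.3252, so P(H) = 2.3252/(1+2.3252) ≈ 0.70.

P(H) = 0.70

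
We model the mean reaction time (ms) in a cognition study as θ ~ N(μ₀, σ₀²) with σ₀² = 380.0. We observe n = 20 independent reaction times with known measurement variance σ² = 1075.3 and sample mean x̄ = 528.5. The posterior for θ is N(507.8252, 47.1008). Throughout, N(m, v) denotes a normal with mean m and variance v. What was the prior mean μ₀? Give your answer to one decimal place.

μ₀ = 361.7

The posterior mean is a precision-weighted average: μ_n = (τ₀μ₀ + τ_data·x̄)/(τ₀+τ_data), with τ₀=1/σ₀² and τ_data=n/σ².
Here τ₀ = 1/380.0 = 0.002632 and τ_data = 20/1075.3 = 0.018599, so τ_n = 0.021231.
Rearranging for μ₀: μ₀ = (μ_n·τ_n − τ_data·x̄)/τ₀ = (507.8252·0.021231 − 0.018599·528.5) / 0.002632 = 0.952065/0.002632 ≈ 361.7.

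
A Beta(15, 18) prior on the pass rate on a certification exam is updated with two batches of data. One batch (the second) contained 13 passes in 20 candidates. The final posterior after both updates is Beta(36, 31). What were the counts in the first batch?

Because Beta–binomial updating is additive in the counts, the combined data contributed (α_post−α_prior, β_post−β_prior) successes and failures.
Total across both batches: 36−15=21 passes, 31−18=13 failures.
Subtract the second batch: 21−13=8 passes and 13−7=6 failures.

8 passes and 6 failures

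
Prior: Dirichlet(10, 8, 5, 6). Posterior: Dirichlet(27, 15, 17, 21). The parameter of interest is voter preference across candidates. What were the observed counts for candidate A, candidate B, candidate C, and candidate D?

counts (17, 7, 12, 15)

For a Dirichlet(α) prior with multinomial counts c, the posterior is Dirichlet(α + c) componentwise.
Counts are posterior − prior componentwise: 27−10=17, 15−8=7, 17−5=12, 21−6=15.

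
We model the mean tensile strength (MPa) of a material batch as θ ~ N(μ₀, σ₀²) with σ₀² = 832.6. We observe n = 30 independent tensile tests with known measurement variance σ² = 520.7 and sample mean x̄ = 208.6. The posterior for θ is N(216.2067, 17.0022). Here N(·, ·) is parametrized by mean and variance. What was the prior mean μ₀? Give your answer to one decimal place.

The posterior mean is a precision-weighted average: μ_n = (τ₀μ₀ + τ_data·x̄)/(τ₀+τ_data), with τ₀=1/σ₀² and τ_data=n/σ².
Here τ₀ = 1/832.6 = 0.001201 and τ_data = 30/520.7 = 0.057615, so τ_n = 0.058816.
Rearranging for μ₀: μ₀ = (μ_n·τ_n − τ_data·x̄)/τ₀ = (216.2067·0.058816 − 0.057615·208.6) / 0.001201 = 0.697924/0.001201 ≈ 581.1.

μ₀ = 581.1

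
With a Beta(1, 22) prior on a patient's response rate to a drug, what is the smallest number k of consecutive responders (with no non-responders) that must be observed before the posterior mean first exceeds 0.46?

k = 18

After k responders and 0 non-responders the posterior is Beta(1+k, 22), with mean (1+k)/(1+22+k).
Set (1+k)/(23+k) > 0.46 and solve: k > (0.46·23 − 1)/(1 − 0.46) = 17.741.
The smallest integer exceeding 17.741 is 18, and checking k=18: (19)/(41) = 0.4634 > 0.46.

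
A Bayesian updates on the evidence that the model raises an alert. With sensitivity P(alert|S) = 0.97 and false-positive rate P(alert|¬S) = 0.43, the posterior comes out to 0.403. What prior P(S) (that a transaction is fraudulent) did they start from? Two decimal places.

P(S) = 0.23

In odds form, posterior odds = prior odds × likelihood ratio, so prior odds = posterior odds ÷ LR.
Posterior odds = 0.403/(1−0.403) = 0.6750. LR = 0.97/0.43 = 2.2558.
Prior odds = 0.6750/2.2558 = 0.2992, so P(S) = 0.2992/(1+0.2992) ≈ 0.23.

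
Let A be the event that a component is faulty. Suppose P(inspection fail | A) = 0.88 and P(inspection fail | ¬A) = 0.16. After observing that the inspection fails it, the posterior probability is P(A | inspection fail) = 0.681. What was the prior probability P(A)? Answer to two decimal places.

Bayes' rule in odds form gives O(A|E) = O(A)·[P(E|A)/P(E|¬A)], hence O(A) = O(A|E)/LR.
Posterior odds = 0.681/(1−0.681) = 2.1348. LR = 0.88/0.16 = 5.5000.
Prior odds = 2.1348/5.5000 = 0.3881, so P(A) = 0.3881/(1+0.3881) ≈ 0.28.

P(A) = 0.28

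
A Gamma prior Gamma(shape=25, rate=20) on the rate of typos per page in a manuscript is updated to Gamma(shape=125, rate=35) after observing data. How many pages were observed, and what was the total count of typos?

n = 15 pages with total 100 typos

Gamma–Poisson conjugacy: posterior shape = α + Σxᵢ, posterior rate = β + n.
Matching: Σxᵢ = 125 − 25 = 100 and n = 35 − 20 = 15.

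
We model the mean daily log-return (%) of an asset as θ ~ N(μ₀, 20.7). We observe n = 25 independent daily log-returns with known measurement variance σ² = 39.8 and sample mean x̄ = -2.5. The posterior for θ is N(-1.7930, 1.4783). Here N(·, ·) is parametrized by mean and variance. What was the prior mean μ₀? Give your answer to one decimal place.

The posterior mean is a precision-weighted average: μ_n = (τ₀μ₀ + τ_data·x̄)/(τ₀+τ_data), with τ₀=1/σ₀² and τ_data=n/σ².
Here τ₀ = 1/20.7 = 0.048309 and τ_data = 25/39.8 = 0.628141, so τ_n = 0.676450.
Rearranging for μ₀: μ₀ = (μ_n·τ_n − τ_data·x̄)/τ₀ = (-1.7930·0.676450 − 0.628141·-2.5) / 0.048309 = 0.357478/0.048309 ≈ 7.4.

μ₀ = 7.4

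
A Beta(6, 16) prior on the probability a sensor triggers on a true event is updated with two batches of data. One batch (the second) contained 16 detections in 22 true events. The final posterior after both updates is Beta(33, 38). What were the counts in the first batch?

11 detections and 16 misses

Because Beta–binomial updating is additive in the counts, the combined data contributed (α_post−α_prior, β_post−β_prior) successes and failures.
Total across both batches: 33−6=27 detections, 38−16=22 misses.
Subtract the second batch: 27−16=11 detections and 22−6=16 misses.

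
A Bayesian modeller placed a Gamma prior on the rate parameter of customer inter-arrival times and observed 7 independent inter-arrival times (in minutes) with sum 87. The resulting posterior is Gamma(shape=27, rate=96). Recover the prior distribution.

For an exponential likelihood with a Gamma(α, β) prior on the rate, n observations with total T give posterior Gamma(α+n, β+T).
So α = 27 − 7 = 20 and β = 96 − 87 = 9.

Gamma(shape=20, rate=9)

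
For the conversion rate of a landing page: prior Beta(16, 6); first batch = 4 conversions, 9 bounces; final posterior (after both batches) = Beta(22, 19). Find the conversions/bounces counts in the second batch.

Because Beta–binomial updating is additive in the counts, the combined data contributed (α_post−α_prior, β_post−β_prior) successes and failures.
Total across both batches: 22−16=6 conversions, 19−6=13 bounces.
Subtract the first batch: 6−4=2 conversions and 13−9=4 bounces.

2 conversions and 4 bounces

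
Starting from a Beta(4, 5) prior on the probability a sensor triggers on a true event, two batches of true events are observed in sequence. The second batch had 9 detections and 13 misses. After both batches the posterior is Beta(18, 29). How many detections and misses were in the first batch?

Sequential conjugate updates are equivalent to a single update on the pooled data, so total successes = posterior α − prior α and total failures = posterior β − prior β.
Total across both batches: 18−4=14 detections, 29−5=24 misses.
Subtract the second batch: 14−9=5 detections and 24−13=11 misses.

5 detections and 11 misses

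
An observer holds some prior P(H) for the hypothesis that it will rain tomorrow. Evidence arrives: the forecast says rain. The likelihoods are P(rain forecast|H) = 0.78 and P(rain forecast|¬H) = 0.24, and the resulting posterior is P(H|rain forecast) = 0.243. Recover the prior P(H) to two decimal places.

P(H) = 0.09

Bayes' rule in odds form gives O(H|E) = O(H)·[P(E|H)/P(E|¬H)], hence O(H) = O(H|E)/LR.
Posterior odds = 0.243/(1−0.243) = 0.3210. LR = 0.78/0.24 = 3.2500.
Prior odds = 0.3210/3.2500 = 0.0988, so P(H) = 0.0988/(1+0.0988) ≈ 0.09.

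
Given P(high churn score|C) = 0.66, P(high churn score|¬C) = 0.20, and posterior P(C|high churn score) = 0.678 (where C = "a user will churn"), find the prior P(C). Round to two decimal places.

P(C) = 0.39

In odds form, posterior odds = prior odds × likelihood ratio, so prior odds = posterior odds ÷ LR.
Posterior odds = 0.678/(1−0.678) = 2.1056. LR = 0.66/0.20 = 3.3000.
Prior odds = 2.1056/3.3000 = 0.6381, so P(C) = 0.6381/(1+0.6381) ≈ 0.39.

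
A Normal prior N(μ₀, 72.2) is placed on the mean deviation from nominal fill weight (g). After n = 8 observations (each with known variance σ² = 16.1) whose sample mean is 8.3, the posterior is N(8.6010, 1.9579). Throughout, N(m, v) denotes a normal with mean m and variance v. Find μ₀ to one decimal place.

μ₀ = 19.4

The posterior mean is a precision-weighted average: μ_n = (τ₀μ₀ + τ_data·x̄)/(τ₀+τ_data), with τ₀=1/σ₀² and τ_data=n/σ².
Here τ₀ = 1/72.2 = 0.013850 and τ_data = 8/16.1 = 0.496894, so τ_n = 0.510744.
Rearranging for μ₀: μ₀ = (μ_n·τ_n − τ_data·x̄)/τ₀ = (8.6010·0.510744 − 0.496894·8.3) / 0.013850 = 0.268689/0.013850 ≈ 19.4.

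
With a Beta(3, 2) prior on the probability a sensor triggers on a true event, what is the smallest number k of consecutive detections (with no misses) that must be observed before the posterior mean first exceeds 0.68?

After k detections and 0 misses the posterior is Beta(3+k, 2), with mean (3+k)/(3+2+k).
Set (3+k)/(5+k) > 0.68 and solve: k > (0.68·5 − 3)/(1 − 0.68) = 1.250.
The smallest integer exceeding 1.250 is 2.

k = 2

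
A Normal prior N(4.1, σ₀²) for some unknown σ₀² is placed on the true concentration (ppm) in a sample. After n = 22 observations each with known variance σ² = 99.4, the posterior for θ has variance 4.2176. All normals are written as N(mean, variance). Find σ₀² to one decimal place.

σ₀² = 63.4

Posterior precision equals prior precision plus data precision: 1/σ_n² = 1/σ₀² + n/σ².
So 1/σ₀² = 1/4.2176 − 22/99.4 = 0.237102 − 0.221328 = 0.015774.
Hence σ₀² = 1/0.015774 ≈ 63.4.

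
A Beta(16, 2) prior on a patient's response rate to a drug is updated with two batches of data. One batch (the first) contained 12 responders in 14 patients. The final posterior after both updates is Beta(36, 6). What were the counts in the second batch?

Because Beta–binomial updating is additive in the counts, the combined data contributed (α_post−α_prior, β_post−β_prior) successes and failures.
Total across both batches: 36−16=20 responders, 6−2=4 non-responders.
Subtract the first batch: 20−12=8 responders and 4−2=2 non-responders.

8 responders and 2 non-responders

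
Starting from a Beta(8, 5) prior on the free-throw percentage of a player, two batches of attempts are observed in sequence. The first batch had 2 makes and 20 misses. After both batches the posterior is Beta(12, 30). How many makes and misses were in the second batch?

2 makes and 5 misses

Because Beta–binomial updating is additive in the counts, the combined data contributed (α_post−α_prior, β_post−β_prior) successes and failures.
Total across both batches: 12−8=4 makes, 30−5=25 misses.
Subtract the first batch: 4−2=2 makes and 25−20=5 misses.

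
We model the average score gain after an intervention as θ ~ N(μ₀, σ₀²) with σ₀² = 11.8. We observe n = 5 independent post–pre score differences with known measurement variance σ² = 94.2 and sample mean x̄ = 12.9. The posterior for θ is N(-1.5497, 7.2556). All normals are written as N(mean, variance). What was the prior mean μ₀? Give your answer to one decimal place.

μ₀ = -10.6

With known observation variance, the Normal–Normal posterior has precision τ_n = τ₀ + n/σ² and mean μ_n = (τ₀μ₀ + (n/σ²)x̄)/τ_n.
Here τ₀ = 1/11.8 = 0.084746 and τ_data = 5/94.2 = 0.053079, so τ_n = 0.137825.
Rearranging for μ₀: μ₀ = (μ_n·τ_n − τ_data·x̄)/τ₀ = (-1.5497·0.137825 − 0.053079·12.9) / 0.084746 = -0.898307/0.084746 ≈ -10.6.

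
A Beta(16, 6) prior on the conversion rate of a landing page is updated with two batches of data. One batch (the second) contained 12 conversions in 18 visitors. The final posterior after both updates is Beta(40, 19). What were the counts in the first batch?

12 conversions and 7 bounces

Because Beta–binomial updating is additive in the counts, the combined data contributed (α_post−α_prior, β_post−β_prior) successes and failures.
Total across both batches: 40−16=24 conversions, 19−6=13 bounces.
Subtract the second batch: 24−12=12 conversions and 13−6=7 bounces.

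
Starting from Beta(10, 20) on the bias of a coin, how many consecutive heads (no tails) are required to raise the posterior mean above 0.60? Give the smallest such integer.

After k heads and 0 tails the posterior is Beta(10+k, 20), with mean (10+k)/(10+20+k).
Set (10+k)/(30+k) > 0.60 and solve: k > (0.60·30 − 10)/(1 − 0.60) = 20.000.
The smallest integer exceeding 20.000 is 21, and checking k=21: (31)/(51) = 0.6078 > 0.60.

k = 21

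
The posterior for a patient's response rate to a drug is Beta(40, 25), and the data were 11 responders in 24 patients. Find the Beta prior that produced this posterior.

Beta(29, 12)

Beta is conjugate to the binomial likelihood: posterior = Beta(a+s, b+f).
Subtract the data counts: 40−11=29, 25−13=12.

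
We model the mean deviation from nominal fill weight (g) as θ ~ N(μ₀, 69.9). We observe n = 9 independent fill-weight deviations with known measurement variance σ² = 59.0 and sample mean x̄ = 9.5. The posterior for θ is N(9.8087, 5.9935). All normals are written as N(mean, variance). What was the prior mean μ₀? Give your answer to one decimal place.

μ₀ = 13.1

With known observation variance, the Normal–Normal posterior has precision τ_n = τ₀ + n/σ² and mean μ_n = (τ₀μ₀ + (n/σ²)x̄)/τ_n.
Here τ₀ = 1/69.9 = 0.014306 and τ_data = 9/59.0 = 0.152542, so τ_n = 0.166848.
Rearranging for μ₀: μ₀ = (μ_n·τ_n − τ_data·x̄)/τ₀ = (9.8087·0.166848 − 0.152542·9.5) / 0.014306 = 0.187413/0.014306 ≈ 13.1.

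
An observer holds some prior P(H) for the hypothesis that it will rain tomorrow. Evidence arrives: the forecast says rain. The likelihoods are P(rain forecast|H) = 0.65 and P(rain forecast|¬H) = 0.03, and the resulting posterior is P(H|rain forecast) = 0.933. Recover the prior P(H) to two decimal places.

P(H) = 0.39

In odds form, posterior odds = prior odds × likelihood ratio, so prior odds = posterior odds ÷ LR.
Posterior odds = 0.933/(1−0.933) = 13.9254. LR = 0.65/0.03 = 21.6667.
Prior odds = 13.9254/21.6667 = 0.6427, so P(H) = 0.6427/(1+0.6427) ≈ 0.39.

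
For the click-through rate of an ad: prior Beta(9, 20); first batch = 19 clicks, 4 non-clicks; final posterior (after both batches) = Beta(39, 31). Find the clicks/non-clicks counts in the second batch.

11 clicks and 7 non-clicks

Sequential conjugate updates are equivalent to a single update on the pooled data, so total successes = posterior α − prior α and total failures = posterior β − prior β.
Total across both batches: 39−9=30 clicks, 31−20=11 non-clicks.
Subtract the first batch: 30−19=11 clicks and 11−4=7 non-clicks.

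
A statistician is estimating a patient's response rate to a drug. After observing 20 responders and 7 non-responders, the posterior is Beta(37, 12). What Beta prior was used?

A Beta(a, b) prior with s successes and f failures in binomial data gives a Beta(a+s, b+f) posterior.
So a = 37 − 20 = 17 and b = 12 − 7 = 5.

Beta(17, 5)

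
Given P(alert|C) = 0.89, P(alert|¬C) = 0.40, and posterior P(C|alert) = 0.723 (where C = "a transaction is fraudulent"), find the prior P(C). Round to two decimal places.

Bayes' rule in odds form gives O(C|E) = O(C)·[P(E|C)/P(E|¬C)], hence O(C) = O(C|E)/LR.
Posterior odds = 0.723/(1−0.723) = 2.6101. LR = 0.89/0.40 = 2.2250.
Prior odds = 2.6101/2.2250 = 1.1731, so P(C) = 1.1731/(1+1.1731) ≈ 0.54.

P(C) = 0.54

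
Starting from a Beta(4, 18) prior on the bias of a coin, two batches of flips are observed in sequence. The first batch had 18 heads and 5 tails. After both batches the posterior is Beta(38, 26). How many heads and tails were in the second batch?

16 heads and 3 tails

Sequential conjugate updates are equivalent to a single update on the pooled data, so total successes = posterior α − prior α and total failures = posterior β − prior β.
Total across both batches: 38−4=34 heads, 26−18=8 tails.
Subtract the first batch: 34−18=16 heads and 8−5=3 tails.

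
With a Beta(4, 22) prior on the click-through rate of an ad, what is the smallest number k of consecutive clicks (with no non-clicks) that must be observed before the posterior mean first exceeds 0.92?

k = 250

After k clicks and 0 non-clicks the posterior is Beta(4+k, 22), with mean (4+k)/(4+22+k).
Set (4+k)/(26+k) > 0.92 and solve: k > (0.92·26 − 4)/(1 − 0.92) = 249.000.
The smallest integer exceeding 249.000 is 250.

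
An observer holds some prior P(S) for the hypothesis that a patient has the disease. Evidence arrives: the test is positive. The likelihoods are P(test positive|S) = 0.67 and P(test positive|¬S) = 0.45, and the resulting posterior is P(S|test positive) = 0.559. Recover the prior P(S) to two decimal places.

P(S) = 0.46

Bayes' rule in odds form gives O(S|E) = O(S)·[P(E|S)/P(E|¬S)], hence O(S) = O(S|E)/LR.
Posterior odds = 0.559/(1−0.559) = 1.2676. LR = 0.67/0.45 = 1.4889.
Prior odds = 1.2676/1.4889 = 0.8514, so P(S) = 0.8514/(1+0.8514) ≈ 0.46.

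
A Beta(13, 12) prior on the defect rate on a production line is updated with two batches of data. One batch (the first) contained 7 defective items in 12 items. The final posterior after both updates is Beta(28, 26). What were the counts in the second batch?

8 defective items and 9 good items

Sequential conjugate updates are equivalent to a single update on the pooled data, so total successes = posterior α − prior α and total failures = posterior β − prior β.
Total across both batches: 28−13=15 defective items, 26−12=14 good items.
Subtract the first batch: 15−7=8 defective items and 14−5=9 good items.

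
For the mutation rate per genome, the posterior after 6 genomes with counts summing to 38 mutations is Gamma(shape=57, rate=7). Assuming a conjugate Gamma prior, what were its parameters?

Gamma–Poisson conjugacy: posterior shape = α + Σxᵢ, posterior rate = β + n.
So α = 57 − 38 = 19 and β = 7 − 6 = 1.

Gamma(shape=19, rate=1)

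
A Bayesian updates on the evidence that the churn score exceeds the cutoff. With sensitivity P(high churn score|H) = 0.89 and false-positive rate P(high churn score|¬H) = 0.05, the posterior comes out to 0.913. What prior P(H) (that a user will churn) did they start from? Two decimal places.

P(H) = 0.37

In odds form, posterior odds = prior odds × likelihood ratio, so prior odds = posterior odds ÷ LR.
Posterior odds = 0.913/(1−0.913) = 10.4943. LR = 0.89/0.05 = 17.8000.
Prior odds = 10.4943/17.8000 = 0.5896, so P(H) = 0.5896/(1+0.5896) ≈ 0.37.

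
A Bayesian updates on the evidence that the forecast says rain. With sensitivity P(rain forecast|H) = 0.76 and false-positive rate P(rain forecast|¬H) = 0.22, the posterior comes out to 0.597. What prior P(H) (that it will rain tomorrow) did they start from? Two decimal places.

P(H) = 0.30

Bayes' rule in odds form gives O(H|E) = O(H)·[P(E|H)/P(E|¬H)], hence O(H) = O(H|E)/LR.
Posterior odds = 0.597/(1−0.597) = 1.4814. LR = 0.76/0.22 = 3.4545.
Prior odds = 1.4814/3.4545 = 0.4288, so P(H) = 0.4288/(1+0.4288) ≈ 0.30.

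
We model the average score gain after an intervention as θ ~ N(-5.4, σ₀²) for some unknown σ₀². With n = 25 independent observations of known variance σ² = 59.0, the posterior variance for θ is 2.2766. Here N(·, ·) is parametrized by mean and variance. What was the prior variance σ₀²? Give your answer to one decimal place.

σ₀² = 64.4

For the Normal–Normal model with known σ², precisions add: τ_n = τ₀ + n/σ².
So 1/σ₀² = 1/2.2766 − 25/59.0 = 0.439252 − 0.423729 = 0.015523.
Hence σ₀² = 1/0.015523 ≈ 64.4.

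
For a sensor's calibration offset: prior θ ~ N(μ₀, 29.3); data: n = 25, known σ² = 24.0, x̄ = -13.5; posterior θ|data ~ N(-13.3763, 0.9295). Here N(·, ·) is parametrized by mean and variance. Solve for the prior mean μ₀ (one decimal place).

μ₀ = -9.6

The posterior mean is a precision-weighted average: μ_n = (τ₀μ₀ + τ_data·x̄)/(τ₀+τ_data), with τ₀=1/σ₀² and τ_data=n/σ².
Here τ₀ = 1/29.3 = 0.034130 and τ_data = 25/24.0 = 1.041667, so τ_n = 1.075797.
Rearranging for μ₀: μ₀ = (μ_n·τ_n − τ_data·x̄)/τ₀ = (-13.3763·1.075797 − 1.041667·-13.5) / 0.034130 = -0.327679/0.034130 ≈ -9.6.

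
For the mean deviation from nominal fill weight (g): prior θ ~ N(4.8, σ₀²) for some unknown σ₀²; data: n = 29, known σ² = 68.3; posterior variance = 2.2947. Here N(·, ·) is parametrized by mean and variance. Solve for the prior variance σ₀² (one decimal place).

For the Normal–Normal model with known σ², precisions add: τ_n = τ₀ + n/σ².
So 1/σ₀² = 1/2.2947 − 29/68.3 = 0.435787 − 0.424597 = 0.011190.
Hence σ₀² = 1/0.011190 ≈ 89.4.

σ₀² = 89.4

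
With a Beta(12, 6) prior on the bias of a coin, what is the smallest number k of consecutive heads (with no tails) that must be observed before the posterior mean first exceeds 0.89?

After k heads and 0 tails the posterior is Beta(12+k, 6), with mean (12+k)/(12+6+k).
Set (12+k)/(18+k) > 0.89 and solve: k > (0.89·18 − 12)/(1 − 0.89) = 36.545.
The smallest integer exceeding 36.545 is 37, and checking k=37: (49)/(55) = 0.8909 > 0.89.

k = 37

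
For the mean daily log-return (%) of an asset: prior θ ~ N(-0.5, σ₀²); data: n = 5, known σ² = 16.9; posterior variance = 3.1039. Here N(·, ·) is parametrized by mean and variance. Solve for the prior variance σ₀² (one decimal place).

σ₀² = 38.0

Posterior precision equals prior precision plus data precision: 1/σ_n² = 1/σ₀² + n/σ².
So 1/σ₀² = 1/3.1039 − 5/16.9 = 0.322175 − 0.295858 = 0.026317.
Hence σ₀² = 1/0.026317 ≈ 38.0.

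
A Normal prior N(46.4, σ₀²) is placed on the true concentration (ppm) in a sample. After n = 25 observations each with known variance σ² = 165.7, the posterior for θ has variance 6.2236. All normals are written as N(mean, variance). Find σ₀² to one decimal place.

σ₀² = 102.0

For the Normal–Normal model with known σ², precisions add: τ_n = τ₀ + n/σ².
So 1/σ₀² = 1/6.2236 − 25/165.7 = 0.160679 − 0.150875 = 0.009804.
Hence σ₀² = 1/0.009804 ≈ 102.0.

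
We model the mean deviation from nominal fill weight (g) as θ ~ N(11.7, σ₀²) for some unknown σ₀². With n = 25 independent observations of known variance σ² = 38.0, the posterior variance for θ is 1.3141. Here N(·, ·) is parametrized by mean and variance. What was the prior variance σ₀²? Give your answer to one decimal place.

Posterior precision equals prior precision plus data precision: 1/σ_n² = 1/σ₀² + n/σ².
So 1/σ₀² = 1/1.3141 − 25/38.0 = 0.760977 − 0.657895 = 0.103082.
Hence σ₀² = 1/0.103082 ≈ 9.7.

σ₀² = 9.7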